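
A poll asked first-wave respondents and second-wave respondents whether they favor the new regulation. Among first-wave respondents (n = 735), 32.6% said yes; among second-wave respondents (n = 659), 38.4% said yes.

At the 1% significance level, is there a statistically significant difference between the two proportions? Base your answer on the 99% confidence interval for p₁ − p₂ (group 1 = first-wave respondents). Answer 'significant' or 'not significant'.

The two standard errors are √(0.3260×0.6740/735) = 0.01729 and √(0.3840×0.6160/659) = 0.01895.
Because the samples are independent, SE_diff = √(0.01729² + 0.01895²) = 0.02565.
Using z* = 2.576 for 99%, ME = 2.576 × 0.02565 = 0.06607.
p̂₁ − p̂₂ = -0.0580; interval -0.0580 ± 0.06607 gives (-0.12407, 0.00807).
The interval (-0.12407, 0.00807) contains 0, so the difference is not significant.

not significant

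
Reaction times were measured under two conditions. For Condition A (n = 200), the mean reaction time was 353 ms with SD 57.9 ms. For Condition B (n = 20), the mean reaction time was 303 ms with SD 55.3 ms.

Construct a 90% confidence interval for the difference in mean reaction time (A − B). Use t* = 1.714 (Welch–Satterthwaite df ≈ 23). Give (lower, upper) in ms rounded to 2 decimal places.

(27.67, 72.33)

Per-group SEs: s₁/√n₁ = 57.9/√200 = 4.0941, s₂/√n₂ = 55.3/√20 = 12.3655.
Unpooled SE of the difference: √(16.76165481 + 152.90559025) = 13.0256.
Margin of error = t* · SE = 1.714 × 13.0256 = 22.3259.
x̄₁ − x̄₂ = 353 − 303 = 50.0000.
CI: 50.0000 ± 22.3259 = (27.67, 72.33).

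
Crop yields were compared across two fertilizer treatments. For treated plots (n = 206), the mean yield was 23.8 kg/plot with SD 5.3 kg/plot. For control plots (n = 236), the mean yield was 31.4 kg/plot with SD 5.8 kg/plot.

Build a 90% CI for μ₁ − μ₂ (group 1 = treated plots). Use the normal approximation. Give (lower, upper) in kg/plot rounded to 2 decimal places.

(-8.47, -6.73)

Standard errors of each mean: 5.3/√206 = 0.3693 and 5.8/√236 = 0.3775.
SE(x̄₁ − x̄₂) = √(0.3693² + 0.3775²) = 0.5281 for independent samples with unequal variances.
With z* = 1.645, the margin is 1.645 × 0.5281 = 0.8687.
x̄₁ − x̄₂ = 23.8 − 31.4 = -7.6000; the interval is -7.6000 ± 0.8687 = (-8.47, -6.73).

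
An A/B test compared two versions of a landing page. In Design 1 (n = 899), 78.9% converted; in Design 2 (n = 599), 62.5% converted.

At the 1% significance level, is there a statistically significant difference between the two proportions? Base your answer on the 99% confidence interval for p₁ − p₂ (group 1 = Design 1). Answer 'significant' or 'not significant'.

significant

SE₁ = √(p̂₁(1−p̂₁)/n₁) = √(0.7890·0.2110/899) = 0.01361; SE₂ = √(0.6250·0.3750/599) = 0.01978.
Independent samples: SE of the difference = √(SE₁² + SE₂²) = √(0.0001852321 + 0.0003912484) = 0.02401.
z* for 99% confidence is 2.576, so the margin of error is 2.576 × 0.02401 = 0.06185.
Point estimate p̂₁ − p̂₂ = 0.7890 − 0.6250 = 0.1640.
0.1640 ± 0.06185 → (0.10215, 0.22585).
The interval (0.10215, 0.22585) does not contain 0, so the difference is significant.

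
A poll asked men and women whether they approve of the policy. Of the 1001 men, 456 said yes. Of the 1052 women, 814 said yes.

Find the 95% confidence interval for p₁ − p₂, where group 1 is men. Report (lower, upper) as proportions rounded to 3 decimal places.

First, p̂₁ = 456/1001 = 0.4555; p̂₂ = 814/1052 = 0.7738.
The two standard errors are √(0.4555×0.5445/1001) = 0.01574 and √(0.7738×0.2262/1052) = 0.01290.
Because the samples are independent, SE_diff = √(0.01574² + 0.01290²) = 0.02035.
Using z* = 1.960 for 95%, ME = 1.960 × 0.02035 = 0.03989.
p̂₁ − p̂₂ = -0.3183; interval -0.3183 ± 0.03989 gives (-0.358, -0.278).

(-0.358, -0.278)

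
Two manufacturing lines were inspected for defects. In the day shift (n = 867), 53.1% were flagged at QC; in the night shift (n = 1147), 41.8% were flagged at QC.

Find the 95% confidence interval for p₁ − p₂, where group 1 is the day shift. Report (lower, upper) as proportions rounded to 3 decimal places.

(0.069, 0.157)

SE₁ = √(p̂₁(1−p̂₁)/n₁) = √(0.5310·0.4690/867) = 0.01695; SE₂ = √(0.4180·0.5820/1147) = 0.01456.
Independent samples: SE of the difference = √(SE₁² + SE₂²) = √(0.0002873025 + 0.0002119936) = 0.02234.
z* for 95% confidence is 1.960, so the margin of error is 1.960 × 0.02234 = 0.04379.
Point estimate p̂₁ − p̂₂ = 0.5310 − 0.4180 = 0.1130.
0.1130 ± 0.04379 → (0.069, 0.157).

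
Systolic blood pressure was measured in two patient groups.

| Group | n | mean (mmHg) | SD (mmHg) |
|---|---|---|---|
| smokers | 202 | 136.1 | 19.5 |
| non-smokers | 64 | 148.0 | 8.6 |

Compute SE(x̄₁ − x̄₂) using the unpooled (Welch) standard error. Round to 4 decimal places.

Per-group SEs: s₁/√n₁ = 19.5/√202 = 1.3720, s₂/√n₂ = 8.6/√64 = 1.0750.
Unpooled SE of the difference: √(1.882384 + 1.155625) = 1.7430.

1.7430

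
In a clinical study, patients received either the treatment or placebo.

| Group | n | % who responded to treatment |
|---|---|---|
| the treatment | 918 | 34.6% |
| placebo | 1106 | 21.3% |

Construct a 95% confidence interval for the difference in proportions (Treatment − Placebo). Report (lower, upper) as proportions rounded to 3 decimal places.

(0.094, 0.172)

Each SE is √(p̂(1−p̂)/n): √(0.3460·0.6540/918) = 0.01570 and √(0.2130·0.7870/1106) = 0.01231.
SE(p̂₁ − p̂₂) = √(SE₁² + SE₂²) = √(0.00024649 + 0.0001515361) = 0.01995, since the two samples are independent.
At 95% confidence z* = 1.960; margin = 1.960 × 0.01995 = 0.03910.
The difference is 0.3460 − 0.2130 = 0.1330, so the interval is 0.1330 ± 0.03910 = (0.094, 0.172).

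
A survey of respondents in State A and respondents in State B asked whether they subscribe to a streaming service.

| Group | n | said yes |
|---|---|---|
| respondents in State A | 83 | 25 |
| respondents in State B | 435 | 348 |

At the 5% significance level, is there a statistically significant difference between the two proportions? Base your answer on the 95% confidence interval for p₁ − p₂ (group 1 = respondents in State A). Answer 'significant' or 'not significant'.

significant

p̂₁ = 25/83 = 0.3012 and p̂₂ = 348/435 = 0.8000.
SE₁ = √(p̂₁(1−p̂₁)/n₁) = √(0.3012·0.6988/83) = 0.05036; SE₂ = √(0.8000·0.2000/435) = 0.01918.
Independent samples: SE of the difference = √(SE₁² + SE₂²) = √(0.0025361296 + 0.0003678724) = 0.05389.
z* for 95% confidence is 1.960, so the margin of error is 1.960 × 0.05389 = 0.10562.
Point estimate p̂₁ − p̂₂ = 0.3012 − 0.8000 = -0.4988.
-0.4988 ± 0.10562 → (-0.60442, -0.39318).
The interval (-0.60442, -0.39318) does not contain 0, so the difference is significant.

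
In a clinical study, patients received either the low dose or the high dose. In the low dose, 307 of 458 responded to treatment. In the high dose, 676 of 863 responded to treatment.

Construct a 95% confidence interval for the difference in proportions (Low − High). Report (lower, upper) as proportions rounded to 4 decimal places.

(-0.1641, -0.0619)

Sample proportions: 307/458 = 0.6703, 676/863 = 0.7833.
Each SE is √(p̂(1−p̂)/n): √(0.6703·0.3297/458) = 0.02197 and √(0.7833·0.2167/863) = 0.01402.
SE(p̂₁ − p̂₂) = √(SE₁² + SE₂²) = √(0.0004826809 + 0.0001965604) = 0.02606, since the two samples are independent.
At 95% confidence z* = 1.960; margin = 1.960 × 0.02606 = 0.05108.
The difference is 0.6703 − 0.7833 = -0.1130, so the interval is -0.1130 ± 0.05108 = (-0.1641, -0.0619).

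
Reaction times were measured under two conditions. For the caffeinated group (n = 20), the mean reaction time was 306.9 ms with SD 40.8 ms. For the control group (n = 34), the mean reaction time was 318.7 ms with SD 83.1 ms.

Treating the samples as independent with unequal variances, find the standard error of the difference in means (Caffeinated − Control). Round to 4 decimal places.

SE₁ = s₁/√n₁ = 40.8/√20 = 9.1232; SE₂ = 83.1/√34 = 14.2515.
Independent samples, unequal variances: SE_diff = √(SE₁² + SE₂²) = √(83.23277824 + 203.10525225) = 16.9215.

16.9215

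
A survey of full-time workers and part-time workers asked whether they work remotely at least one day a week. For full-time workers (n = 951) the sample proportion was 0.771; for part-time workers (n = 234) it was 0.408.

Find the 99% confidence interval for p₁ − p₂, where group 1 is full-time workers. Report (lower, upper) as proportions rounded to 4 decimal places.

Each SE is √(p̂(1−p̂)/n): √(0.7710·0.2290/951) = 0.01363 and √(0.4080·0.5920/234) = 0.03213.
SE(p̂₁ − p̂₂) = √(SE₁² + SE₂²) = √(0.0001857769 + 0.0010323369) = 0.03490, since the two samples are independent.
At 99% confidence z* = 2.576; margin = 2.576 × 0.03490 = 0.08990.
The difference is 0.7710 − 0.4080 = 0.3630, so the interval is 0.3630 ± 0.08990 = (0.2731, 0.4529).

(0.2731, 0.4529)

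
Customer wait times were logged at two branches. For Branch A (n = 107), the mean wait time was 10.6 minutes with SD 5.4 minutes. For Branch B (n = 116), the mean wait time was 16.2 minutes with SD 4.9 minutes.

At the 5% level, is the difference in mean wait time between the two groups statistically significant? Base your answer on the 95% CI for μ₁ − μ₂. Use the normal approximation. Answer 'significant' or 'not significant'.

significant

Standard errors of each mean: 5.4/√107 = 0.5220 and 4.9/√116 = 0.4550.
SE(x̄₁ − x̄₂) = √(0.5220² + 0.4550²) = 0.6925 for independent samples with unequal variances.
With z* = 1.960, the margin is 1.960 × 0.6925 = 1.3573.
x̄₁ − x̄₂ = 10.6 − 16.2 = -5.6000; the interval is -5.6000 ± 1.3573 = (-6.9573, -4.2427).
The interval (-6.9573, -4.2427) does not contain 0, so the difference is significant.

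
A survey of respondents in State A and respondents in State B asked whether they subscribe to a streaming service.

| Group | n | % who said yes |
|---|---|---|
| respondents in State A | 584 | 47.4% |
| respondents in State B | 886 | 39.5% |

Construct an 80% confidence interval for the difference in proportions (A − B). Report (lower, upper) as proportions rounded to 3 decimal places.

(0.045, 0.113)

The two standard errors are √(0.4740×0.5260/584) = 0.02066 and √(0.3950×0.6050/886) = 0.01642.
Because the samples are independent, SE_diff = √(0.02066² + 0.01642²) = 0.02639.
Using z* = 1.282 for 80%, ME = 1.282 × 0.02639 = 0.03383.
p̂₁ − p̂₂ = 0.0790; interval 0.0790 ± 0.03383 gives (0.045, 0.113).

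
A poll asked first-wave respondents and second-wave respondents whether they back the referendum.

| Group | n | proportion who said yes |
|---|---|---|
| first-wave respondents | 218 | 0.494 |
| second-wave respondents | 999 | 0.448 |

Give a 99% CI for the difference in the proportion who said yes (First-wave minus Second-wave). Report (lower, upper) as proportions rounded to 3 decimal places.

(-0.050, 0.142)

SE₁ = √(p̂₁(1−p̂₁)/n₁) = √(0.4940·0.5060/218) = 0.03386; SE₂ = √(0.4480·0.5520/999) = 0.01573.
Independent samples: SE of the difference = √(SE₁² + SE₂²) = √(0.0011464996 + 0.0002474329) = 0.03734.
z* for 99% confidence is 2.576, so the margin of error is 2.576 × 0.03734 = 0.09619.
Point estimate p̂₁ − p̂₂ = 0.4940 − 0.4480 = 0.0460.
0.0460 ± 0.09619 → (-0.050, 0.142).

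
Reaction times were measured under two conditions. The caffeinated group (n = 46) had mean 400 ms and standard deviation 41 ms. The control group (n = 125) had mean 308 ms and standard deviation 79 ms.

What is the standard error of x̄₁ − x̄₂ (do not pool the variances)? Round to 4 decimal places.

9.2990

SE₁ = s₁/√n₁ = 41/√46 = 6.0451; SE₂ = 79/√125 = 7.0660.
Independent samples, unequal variances: SE_diff = √(SE₁² + SE₂²) = √(36.54323401 + 49.928356) = 9.2990.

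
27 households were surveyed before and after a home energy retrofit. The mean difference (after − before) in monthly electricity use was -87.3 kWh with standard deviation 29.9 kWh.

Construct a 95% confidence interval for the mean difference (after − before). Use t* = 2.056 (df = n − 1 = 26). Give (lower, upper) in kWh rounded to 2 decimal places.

This is a matched-pairs design, so SE = s_d/√n = 29.9/√27 = 5.7543.
Margin = 2.056 × 5.7543 = 11.8308; the interval is -87.3 ± 11.8308 = (-99.13, -75.47).

(-99.13, -75.47)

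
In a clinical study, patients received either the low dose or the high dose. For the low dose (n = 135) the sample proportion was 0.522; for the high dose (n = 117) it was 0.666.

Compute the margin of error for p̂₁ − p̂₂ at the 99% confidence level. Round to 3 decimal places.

The two standard errors are √(0.5220×0.4780/135) = 0.04299 and √(0.6660×0.3340/117) = 0.04360.
Because the samples are independent, SE_diff = √(0.04299² + 0.04360²) = 0.06123.
Using z* = 2.576 for 99%, ME = 2.576 × 0.06123 = 0.15773.

0.158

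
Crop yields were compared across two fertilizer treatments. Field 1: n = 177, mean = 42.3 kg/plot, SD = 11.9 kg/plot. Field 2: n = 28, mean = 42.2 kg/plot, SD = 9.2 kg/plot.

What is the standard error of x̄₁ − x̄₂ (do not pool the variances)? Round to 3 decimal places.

Standard errors of each mean: 11.9/√177 = 0.8945 and 9.2/√28 = 1.7386.
SE(x̄₁ − x̄₂) = √(0.8945² + 1.7386²) = 1.9552 for independent samples with unequal variances.

1.955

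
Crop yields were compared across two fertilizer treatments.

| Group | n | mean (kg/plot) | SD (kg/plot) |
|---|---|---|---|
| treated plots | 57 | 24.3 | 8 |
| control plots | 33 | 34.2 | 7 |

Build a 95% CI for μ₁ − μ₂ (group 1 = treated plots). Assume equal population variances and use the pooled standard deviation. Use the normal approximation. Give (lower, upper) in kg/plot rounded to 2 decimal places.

Pooled variance s_p² = [56·8² + 32·7²] / (57+33−2) = 58.5455, so s_p = 7.6515.
SE_diff = s_p·√(1/n₁ + 1/n₂) = 7.6515·√(1/57 + 1/33) = 1.6737.
z* = 1.960; margin = 1.960 × 1.6737 = 3.2805.
Difference = 24.3 − 34.2 = -9.9000.
-9.9000 ± 3.2805 → (-13.18, -6.62).

(-13.18, -6.62)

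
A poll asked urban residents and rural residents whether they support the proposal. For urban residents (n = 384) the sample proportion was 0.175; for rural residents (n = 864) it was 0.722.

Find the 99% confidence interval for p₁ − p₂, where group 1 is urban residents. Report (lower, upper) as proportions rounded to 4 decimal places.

(-0.6105, -0.4835)

The two standard errors are √(0.1750×0.8250/384) = 0.01939 and √(0.7220×0.2780/864) = 0.01524.
Because the samples are independent, SE_diff = √(0.01939² + 0.01524²) = 0.02466.
Using z* = 2.576 for 99%, ME = 2.576 × 0.02466 = 0.06352.
p̂₁ − p̂₂ = -0.5470; interval -0.5470 ± 0.06352 gives (-0.6105, -0.4835).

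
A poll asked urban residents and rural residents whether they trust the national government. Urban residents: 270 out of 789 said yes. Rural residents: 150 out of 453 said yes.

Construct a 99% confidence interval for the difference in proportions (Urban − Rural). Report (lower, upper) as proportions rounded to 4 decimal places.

p̂₁ = 270/789 = 0.3422 and p̂₂ = 150/453 = 0.3311.
SE₁ = √(p̂₁(1−p̂₁)/n₁) = √(0.3422·0.6578/789) = 0.01689; SE₂ = √(0.3311·0.6689/453) = 0.02211.
Independent samples: SE of the difference = √(SE₁² + SE₂²) = √(0.0002852721 + 0.0004888521) = 0.02782.
z* for 99% confidence is 2.576, so the margin of error is 2.576 × 0.02782 = 0.07166.
Point estimate p̂₁ − p̂₂ = 0.3422 − 0.3311 = 0.0111.
0.0111 ± 0.07166 → (-0.0606, 0.0828).

(-0.0606, 0.0828)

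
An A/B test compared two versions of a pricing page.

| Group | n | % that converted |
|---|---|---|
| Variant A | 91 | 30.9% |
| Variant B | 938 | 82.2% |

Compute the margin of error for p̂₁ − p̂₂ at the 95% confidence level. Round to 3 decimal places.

SE₁ = √(p̂₁(1−p̂₁)/n₁) = √(0.3090·0.6910/91) = 0.04844; SE₂ = √(0.8220·0.1780/938) = 0.01249.
Independent samples: SE of the difference = √(SE₁² + SE₂²) = √(0.0023464336 + 0.0001560001) = 0.05002.
z* for 95% confidence is 1.960, so the margin of error is 1.960 × 0.05002 = 0.09804.

0.098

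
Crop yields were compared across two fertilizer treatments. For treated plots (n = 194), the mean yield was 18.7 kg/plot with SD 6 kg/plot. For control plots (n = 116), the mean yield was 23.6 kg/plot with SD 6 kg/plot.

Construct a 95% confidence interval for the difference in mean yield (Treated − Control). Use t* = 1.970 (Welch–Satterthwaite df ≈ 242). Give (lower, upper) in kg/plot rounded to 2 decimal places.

Standard errors of each mean: 6/√194 = 0.4308 and 6/√116 = 0.5571.
SE(x̄₁ − x̄₂) = √(0.4308² + 0.5571²) = 0.7042 for independent samples with unequal variances.
With t* = 1.970, the margin is 1.970 × 0.7042 = 1.3873.
x̄₁ − x̄₂ = 18.7 − 23.6 = -4.9000; the interval is -4.9000 ± 1.3873 = (-6.29, -3.51).

(-6.29, -3.51)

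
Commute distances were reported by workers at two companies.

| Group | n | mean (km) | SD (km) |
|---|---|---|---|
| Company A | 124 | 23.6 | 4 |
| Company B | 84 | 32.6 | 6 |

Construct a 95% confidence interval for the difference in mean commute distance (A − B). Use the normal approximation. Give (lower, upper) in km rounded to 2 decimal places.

(-10.46, -7.54)

SE₁ = s₁/√n₁ = 4/√124 = 0.3592; SE₂ = 6/√84 = 0.6547.
Independent samples, unequal variances: SE_diff = √(SE₁² + SE₂²) = √(0.12902464 + 0.42863209) = 0.7468.
z* = 1.960, so margin of error = 1.960 × 0.7468 = 1.4637.
Difference in means = 23.6 − 32.6 = -9.0000.
-9.0000 ± 1.4637 → (-10.46, -7.54).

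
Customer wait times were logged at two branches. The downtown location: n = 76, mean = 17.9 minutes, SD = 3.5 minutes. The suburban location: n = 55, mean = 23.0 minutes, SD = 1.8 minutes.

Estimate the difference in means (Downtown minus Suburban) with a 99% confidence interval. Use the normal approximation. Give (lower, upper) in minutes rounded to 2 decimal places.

(-6.31, -3.89)

Standard errors of each mean: 3.5/√76 = 0.4015 and 1.8/√55 = 0.2427.
SE(x̄₁ − x̄₂) = √(0.4015² + 0.2427²) = 0.4692 for independent samples with unequal variances.
With z* = 2.576, the margin is 2.576 × 0.4692 = 1.2087.
x̄₁ − x̄₂ = 17.9 − 23.0 = -5.1000; the interval is -5.1000 ± 1.2087 = (-6.31, -3.89).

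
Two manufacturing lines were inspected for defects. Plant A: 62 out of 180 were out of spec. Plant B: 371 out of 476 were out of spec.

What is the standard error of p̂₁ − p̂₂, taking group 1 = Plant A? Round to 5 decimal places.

p̂₁ = 62/180 = 0.3444 and p̂₂ = 371/476 = 0.7794.
SE₁ = √(p̂₁(1−p̂₁)/n₁) = √(0.3444·0.6556/180) = 0.03542; SE₂ = √(0.7794·0.2206/476) = 0.01901.
Independent samples: SE of the difference = √(SE₁² + SE₂²) = √(0.0012545764 + 0.0003613801) = 0.04020.

0.04020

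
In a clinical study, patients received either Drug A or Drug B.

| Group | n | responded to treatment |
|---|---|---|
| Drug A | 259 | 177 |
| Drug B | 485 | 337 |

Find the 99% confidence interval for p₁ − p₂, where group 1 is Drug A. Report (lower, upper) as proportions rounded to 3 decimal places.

(-0.103, 0.080)

p̂₁ = 177/259 = 0.6834 and p̂₂ = 337/485 = 0.6948.
SE₁ = √(p̂₁(1−p̂₁)/n₁) = √(0.6834·0.3166/259) = 0.02890; SE₂ = √(0.6948·0.3052/485) = 0.02091.
Independent samples: SE of the difference = √(SE₁² + SE₂²) = √(0.00083521 + 0.0004372281) = 0.03567.
z* for 99% confidence is 2.576, so the margin of error is 2.576 × 0.03567 = 0.09189.
Point estimate p̂₁ − p̂₂ = 0.6834 − 0.6948 = -0.0114.
-0.0114 ± 0.09189 → (-0.103, 0.080).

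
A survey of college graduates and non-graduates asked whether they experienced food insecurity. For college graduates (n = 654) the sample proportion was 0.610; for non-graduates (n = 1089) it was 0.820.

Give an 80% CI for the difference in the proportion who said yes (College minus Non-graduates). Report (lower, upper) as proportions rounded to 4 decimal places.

SE₁ = √(p̂₁(1−p̂₁)/n₁) = √(0.6100·0.3900/654) = 0.01907; SE₂ = √(0.8200·0.1800/1089) = 0.01164.
Independent samples: SE of the difference = √(SE₁² + SE₂²) = √(0.0003636649 + 0.0001354896) = 0.02234.
z* for 80% confidence is 1.282, so the margin of error is 1.282 × 0.02234 = 0.02864.
Point estimate p̂₁ − p̂₂ = 0.6100 − 0.8200 = -0.2100.
-0.2100 ± 0.02864 → (-0.2386, -0.1814).

(-0.2386, -0.1814)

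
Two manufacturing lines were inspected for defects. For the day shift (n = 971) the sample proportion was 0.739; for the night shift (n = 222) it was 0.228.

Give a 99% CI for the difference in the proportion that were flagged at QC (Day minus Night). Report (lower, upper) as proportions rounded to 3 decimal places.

(0.430, 0.592)

SE₁ = √(p̂₁(1−p̂₁)/n₁) = √(0.7390·0.2610/971) = 0.01409; SE₂ = √(0.2280·0.7720/222) = 0.02816.
Independent samples: SE of the difference = √(SE₁² + SE₂²) = √(0.0001985281 + 0.0007929856) = 0.03149.
z* for 99% confidence is 2.576, so the margin of error is 2.576 × 0.03149 = 0.08112.
Point estimate p̂₁ − p̂₂ = 0.7390 − 0.2280 = 0.5110.
0.5110 ± 0.08112 → (0.430, 0.592).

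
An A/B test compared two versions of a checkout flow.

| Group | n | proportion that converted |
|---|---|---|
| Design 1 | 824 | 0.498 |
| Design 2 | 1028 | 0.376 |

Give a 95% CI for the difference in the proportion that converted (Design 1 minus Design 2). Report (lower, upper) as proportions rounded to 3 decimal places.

Each SE is √(p̂(1−p̂)/n): √(0.4980·0.5020/824) = 0.01742 and √(0.3760·0.6240/1028) = 0.01511.
SE(p̂₁ − p̂₂) = √(SE₁² + SE₂²) = √(0.0003034564 + 0.0002283121) = 0.02306, since the two samples are independent.
At 95% confidence z* = 1.960; margin = 1.960 × 0.02306 = 0.04520.
The difference is 0.4980 − 0.3760 = 0.1220, so the interval is 0.1220 ± 0.04520 = (0.077, 0.167).

(0.077, 0.167)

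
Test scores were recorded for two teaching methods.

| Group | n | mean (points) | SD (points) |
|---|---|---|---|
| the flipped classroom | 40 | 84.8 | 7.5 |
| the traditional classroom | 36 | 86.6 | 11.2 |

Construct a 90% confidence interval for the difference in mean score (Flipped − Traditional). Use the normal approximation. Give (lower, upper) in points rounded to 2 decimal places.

(-5.44, 1.84)

Per-group SEs: s₁/√n₁ = 7.5/√40 = 1.1859, s₂/√n₂ = 11.2/√36 = 1.8667.
Unpooled SE of the difference: √(1.40635881 + 3.48456889) = 2.2115.
Margin of error = z* · SE = 1.645 × 2.2115 = 3.6379.
x̄₁ − x̄₂ = 84.8 − 86.6 = -1.8000.
CI: -1.8000 ± 3.6379 = (-5.44, 1.84).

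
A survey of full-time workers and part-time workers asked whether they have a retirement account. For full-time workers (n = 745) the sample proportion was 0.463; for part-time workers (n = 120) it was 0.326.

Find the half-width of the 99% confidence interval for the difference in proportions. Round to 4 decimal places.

The two standard errors are √(0.4630×0.5370/745) = 0.01827 and √(0.3260×0.6740/120) = 0.04279.
Because the samples are independent, SE_diff = √(0.01827² + 0.04279²) = 0.04653.
Using z* = 2.576 for 99%, ME = 2.576 × 0.04653 = 0.11986.

0.1199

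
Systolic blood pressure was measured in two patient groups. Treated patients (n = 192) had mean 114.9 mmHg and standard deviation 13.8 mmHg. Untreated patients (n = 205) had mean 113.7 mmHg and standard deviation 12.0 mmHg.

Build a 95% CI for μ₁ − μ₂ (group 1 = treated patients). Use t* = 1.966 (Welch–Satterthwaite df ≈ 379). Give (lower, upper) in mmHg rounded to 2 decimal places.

(-1.36, 3.76)

Per-group SEs: s₁/√n₁ = 13.8/√192 = 0.9959, s₂/√n₂ = 12.0/√205 = 0.8381.
Unpooled SE of the difference: √(0.99181681 + 0.70241161) = 1.3016.
Margin of error = t* · SE = 1.966 × 1.3016 = 2.5589.
x̄₁ − x̄₂ = 114.9 − 113.7 = 1.2000.
CI: 1.2000 ± 2.5589 = (-1.36, 3.76).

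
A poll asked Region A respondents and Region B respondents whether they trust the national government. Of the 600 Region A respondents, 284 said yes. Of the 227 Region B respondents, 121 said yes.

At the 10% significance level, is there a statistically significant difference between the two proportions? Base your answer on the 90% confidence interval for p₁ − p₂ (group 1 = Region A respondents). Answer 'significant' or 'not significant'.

First, p̂₁ = 284/600 = 0.4733; p̂₂ = 121/227 = 0.5330.
The two standard errors are √(0.4733×0.5267/600) = 0.02038 and √(0.5330×0.4670/227) = 0.03311.
Because the samples are independent, SE_diff = √(0.02038² + 0.03311²) = 0.03888.
Using z* = 1.645 for 90%, ME = 1.645 × 0.03888 = 0.06396.
p̂₁ − p̂₂ = -0.0597; interval -0.0597 ± 0.06396 gives (-0.12366, 0.00426).
The interval (-0.12366, 0.00426) contains 0, so the difference is not significant.

not significant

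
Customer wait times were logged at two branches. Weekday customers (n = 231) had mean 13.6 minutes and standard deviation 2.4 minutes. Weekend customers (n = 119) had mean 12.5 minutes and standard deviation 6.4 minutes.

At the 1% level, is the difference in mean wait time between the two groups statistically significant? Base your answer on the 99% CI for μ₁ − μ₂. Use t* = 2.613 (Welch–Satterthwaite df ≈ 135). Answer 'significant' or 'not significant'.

SE₁ = s₁/√n₁ = 2.4/√231 = 0.1579; SE₂ = 6.4/√119 = 0.5867.
Independent samples, unequal variances: SE_diff = √(SE₁² + SE₂²) = √(0.02493241 + 0.34421689) = 0.6076.
t* = 2.613, so margin of error = 2.613 × 0.6076 = 1.5877.
Difference in means = 13.6 − 12.5 = 1.1000.
1.1000 ± 1.5877 → (-0.4877, 2.6877).
The interval (-0.4877, 2.6877) contains 0, so the difference is not significant.

not significant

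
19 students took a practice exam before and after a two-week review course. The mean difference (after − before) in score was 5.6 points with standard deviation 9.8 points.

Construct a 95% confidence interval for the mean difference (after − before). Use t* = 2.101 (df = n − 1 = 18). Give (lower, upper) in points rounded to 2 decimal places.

This is a matched-pairs design, so SE = s_d/√n = 9.8/√19 = 2.2483.
Margin = 2.101 × 2.2483 = 4.7237; the interval is 5.6 ± 4.7237 = (0.88, 10.32).

(0.88, 10.32)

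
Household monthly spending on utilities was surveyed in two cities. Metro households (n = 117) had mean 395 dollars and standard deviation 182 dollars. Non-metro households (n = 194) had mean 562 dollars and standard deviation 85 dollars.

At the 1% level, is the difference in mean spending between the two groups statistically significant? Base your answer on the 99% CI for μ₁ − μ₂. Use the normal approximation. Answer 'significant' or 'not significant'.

significant

Standard errors of each mean: 182/√117 = 16.8259 and 85/√194 = 6.1026.
SE(x̄₁ − x̄₂) = √(16.8259² + 6.1026²) = 17.8984 for independent samples with unequal variances.
With z* = 2.576, the margin is 2.576 × 17.8984 = 46.1063.
x̄₁ − x̄₂ = 395 − 562 = -167.0000; the interval is -167.0000 ± 46.1063 = (-213.1063, -120.8937).
The interval (-213.1063, -120.8937) does not contain 0, so the difference is significant.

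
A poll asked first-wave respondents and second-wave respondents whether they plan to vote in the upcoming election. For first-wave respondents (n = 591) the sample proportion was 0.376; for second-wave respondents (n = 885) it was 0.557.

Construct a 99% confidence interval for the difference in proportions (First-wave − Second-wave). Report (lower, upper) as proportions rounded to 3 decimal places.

(-0.248, -0.114)

SE₁ = √(p̂₁(1−p̂₁)/n₁) = √(0.3760·0.6240/591) = 0.01992; SE₂ = √(0.5570·0.4430/885) = 0.01670.
Independent samples: SE of the difference = √(SE₁² + SE₂²) = √(0.0003968064 + 0.00027889) = 0.02599.
z* for 99% confidence is 2.576, so the margin of error is 2.576 × 0.02599 = 0.06695.
Point estimate p̂₁ − p̂₂ = 0.3760 − 0.5570 = -0.1810.
-0.1810 ± 0.06695 → (-0.248, -0.114).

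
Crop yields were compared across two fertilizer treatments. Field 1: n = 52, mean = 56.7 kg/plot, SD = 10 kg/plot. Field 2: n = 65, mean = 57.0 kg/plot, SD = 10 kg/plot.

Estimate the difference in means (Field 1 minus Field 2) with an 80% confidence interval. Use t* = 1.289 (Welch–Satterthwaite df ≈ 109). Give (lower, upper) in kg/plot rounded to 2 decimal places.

(-2.70, 2.10)

SE₁ = s₁/√n₁ = 10/√52 = 1.3868; SE₂ = 10/√65 = 1.2403.
Independent samples, unequal variances: SE_diff = √(SE₁² + SE₂²) = √(1.92321424 + 1.53834409) = 1.8605.
t* = 1.289, so margin of error = 1.289 × 1.8605 = 2.3982.
Difference in means = 56.7 − 57.0 = -0.3000.
-0.3000 ± 2.3982 → (-2.70, 2.10).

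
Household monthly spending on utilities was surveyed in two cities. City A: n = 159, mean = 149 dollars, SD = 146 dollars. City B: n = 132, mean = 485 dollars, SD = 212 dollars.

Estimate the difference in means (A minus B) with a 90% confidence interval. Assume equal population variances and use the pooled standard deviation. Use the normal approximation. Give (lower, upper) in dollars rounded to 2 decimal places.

(-370.66, -301.34)

Pooled variance s_p² = [158·146² + 131·212²] / (159+132−2) = 32026.2699, so s_p = 178.9588.
SE_diff = s_p·√(1/n₁ + 1/n₂) = 178.9588·√(1/159 + 1/132) = 21.0724.
z* = 1.645; margin = 1.645 × 21.0724 = 34.6641.
Difference = 149 − 485 = -336.0000.
-336.0000 ± 34.6641 → (-370.66, -301.34).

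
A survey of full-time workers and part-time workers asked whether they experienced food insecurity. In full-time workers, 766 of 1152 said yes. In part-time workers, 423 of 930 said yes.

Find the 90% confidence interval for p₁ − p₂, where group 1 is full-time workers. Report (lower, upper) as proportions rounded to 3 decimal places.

(0.175, 0.245)

Sample proportions: 766/1152 = 0.6649, 423/930 = 0.4548.
Each SE is √(p̂(1−p̂)/n): √(0.6649·0.3351/1152) = 0.01391 and √(0.4548·0.5452/930) = 0.01633.
SE(p̂₁ − p̂₂) = √(SE₁² + SE₂²) = √(0.0001934881 + 0.0002666689) = 0.02145, since the two samples are independent.
At 90% confidence z* = 1.645; margin = 1.645 × 0.02145 = 0.03529.
The difference is 0.6649 − 0.4548 = 0.2101, so the interval is 0.2101 ± 0.03529 = (0.175, 0.245).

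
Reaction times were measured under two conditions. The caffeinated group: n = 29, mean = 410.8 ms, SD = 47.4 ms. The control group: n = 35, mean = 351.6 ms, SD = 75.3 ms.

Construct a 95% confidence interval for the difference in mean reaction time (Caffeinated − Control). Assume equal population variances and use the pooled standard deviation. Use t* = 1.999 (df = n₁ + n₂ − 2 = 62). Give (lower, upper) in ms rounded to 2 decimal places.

Pooled variance s_p² = [28·47.4² + 34·75.3²] / (29+35−2) = 4124.0700, so s_p = 64.2189.
SE_diff = s_p·√(1/n₁ + 1/n₂) = 64.2189·√(1/29 + 1/35) = 16.1257.
t* = 1.999; margin = 1.999 × 16.1257 = 32.2353.
Difference = 410.8 − 351.6 = 59.2000.
59.2000 ± 32.2353 → (26.96, 91.44).

(26.96, 91.44)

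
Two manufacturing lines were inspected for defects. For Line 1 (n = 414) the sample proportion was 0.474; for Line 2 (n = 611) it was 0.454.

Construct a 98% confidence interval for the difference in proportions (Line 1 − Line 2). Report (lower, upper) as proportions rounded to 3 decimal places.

(-0.054, 0.094)

SE₁ = √(p̂₁(1−p̂₁)/n₁) = √(0.4740·0.5260/414) = 0.02454; SE₂ = √(0.4540·0.5460/611) = 0.02014.
Independent samples: SE of the difference = √(SE₁² + SE₂²) = √(0.0006022116 + 0.0004056196) = 0.03175.
z* for 98% confidence is 2.326, so the margin of error is 2.326 × 0.03175 = 0.07385.
Point estimate p̂₁ − p̂₂ = 0.4740 − 0.4540 = 0.0200.
0.0200 ± 0.07385 → (-0.054, 0.094).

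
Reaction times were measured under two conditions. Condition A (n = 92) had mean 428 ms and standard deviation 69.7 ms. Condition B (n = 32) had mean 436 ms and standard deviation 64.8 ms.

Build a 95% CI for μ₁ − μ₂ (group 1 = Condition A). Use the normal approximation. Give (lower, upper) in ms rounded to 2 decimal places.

SE₁ = s₁/√n₁ = 69.7/√92 = 7.2667; SE₂ = 64.8/√32 = 11.4551.
Independent samples, unequal variances: SE_diff = √(SE₁² + SE₂²) = √(52.80492889 + 131.21931601) = 13.5656.
z* = 1.960, so margin of error = 1.960 × 13.5656 = 26.5886.
Difference in means = 428 − 436 = -8.0000.
-8.0000 ± 26.5886 → (-34.59, 18.59).

(-34.59, 18.59)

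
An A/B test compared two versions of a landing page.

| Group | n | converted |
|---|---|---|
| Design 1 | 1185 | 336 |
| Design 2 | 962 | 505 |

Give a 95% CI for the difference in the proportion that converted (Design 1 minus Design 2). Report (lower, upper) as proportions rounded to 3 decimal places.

(-0.282, -0.201)

First, p̂₁ = 336/1185 = 0.2835; p̂₂ = 505/962 = 0.5249.
The two standard errors are √(0.2835×0.7165/1185) = 0.01309 and √(0.5249×0.4751/962) = 0.01610.
Because the samples are independent, SE_diff = √(0.01309² + 0.01610²) = 0.02075.
Using z* = 1.960 for 95%, ME = 1.960 × 0.02075 = 0.04067.
p̂₁ − p̂₂ = -0.2414; interval -0.2414 ± 0.04067 gives (-0.282, -0.201).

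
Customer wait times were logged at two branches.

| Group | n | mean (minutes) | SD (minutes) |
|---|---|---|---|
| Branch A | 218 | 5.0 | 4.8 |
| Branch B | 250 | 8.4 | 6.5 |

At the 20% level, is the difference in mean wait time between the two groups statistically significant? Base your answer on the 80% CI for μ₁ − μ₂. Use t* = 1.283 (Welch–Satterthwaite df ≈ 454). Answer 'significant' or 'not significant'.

significant

Per-group SEs: s₁/√n₁ = 4.8/√218 = 0.3251, s₂/√n₂ = 6.5/√250 = 0.4111.
Unpooled SE of the difference: √(0.10569001 + 0.16900321) = 0.5241.
Margin of error = t* · SE = 1.283 × 0.5241 = 0.6724.
x̄₁ − x̄₂ = 5.0 − 8.4 = -3.4000.
CI: -3.4000 ± 0.6724 = (-4.0724, -2.7276).
The interval (-4.0724, -2.7276) does not contain 0, so the difference is significant.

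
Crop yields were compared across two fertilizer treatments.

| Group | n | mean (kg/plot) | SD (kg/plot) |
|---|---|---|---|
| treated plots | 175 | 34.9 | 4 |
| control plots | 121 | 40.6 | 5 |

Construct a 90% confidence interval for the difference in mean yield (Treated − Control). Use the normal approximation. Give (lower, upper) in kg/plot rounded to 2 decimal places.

(-6.60, -4.80)

Standard errors of each mean: 4/√175 = 0.3024 and 5/√121 = 0.4545.
SE(x̄₁ − x̄₂) = √(0.3024² + 0.4545²) = 0.5459 for independent samples with unequal variances.
With z* = 1.645, the margin is 1.645 × 0.5459 = 0.8980.
x̄₁ − x̄₂ = 34.9 − 40.6 = -5.7000; the interval is -5.7000 ± 0.8980 = (-6.60, -4.80).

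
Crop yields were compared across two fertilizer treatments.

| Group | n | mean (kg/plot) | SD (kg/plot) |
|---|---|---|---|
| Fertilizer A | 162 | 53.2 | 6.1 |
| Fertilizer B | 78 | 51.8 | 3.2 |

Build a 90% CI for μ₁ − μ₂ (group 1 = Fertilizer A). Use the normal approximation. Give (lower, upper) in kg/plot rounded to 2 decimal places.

Per-group SEs: s₁/√n₁ = 6.1/√162 = 0.4793, s₂/√n₂ = 3.2/√78 = 0.3623.
Unpooled SE of the difference: √(0.22972849 + 0.13126129) = 0.6008.
Margin of error = z* · SE = 1.645 × 0.6008 = 0.9883.
x̄₁ − x̄₂ = 53.2 − 51.8 = 1.4000.
CI: 1.4000 ± 0.9883 = (0.41, 2.39).

(0.41, 2.39)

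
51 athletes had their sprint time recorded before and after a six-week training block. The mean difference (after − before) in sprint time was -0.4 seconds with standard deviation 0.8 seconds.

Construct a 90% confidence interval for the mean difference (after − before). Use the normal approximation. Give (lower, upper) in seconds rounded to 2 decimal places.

Paired design: SE = s_d/√n = 0.8/√51 = 0.1120.
z* = 1.645; margin of error = 1.645 × 0.1120 = 0.1842.
-0.4 ± 0.1842 → (-0.58, -0.22).

(-0.58, -0.22)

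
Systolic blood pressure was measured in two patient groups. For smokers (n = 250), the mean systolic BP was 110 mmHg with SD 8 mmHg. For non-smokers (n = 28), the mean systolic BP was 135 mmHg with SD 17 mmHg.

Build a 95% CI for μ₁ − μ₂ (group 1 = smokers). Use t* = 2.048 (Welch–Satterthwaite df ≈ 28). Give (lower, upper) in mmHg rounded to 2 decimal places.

(-31.66, -18.34)

SE₁ = s₁/√n₁ = 8/√250 = 0.5060; SE₂ = 17/√28 = 3.2127.
Independent samples, unequal variances: SE_diff = √(SE₁² + SE₂²) = √(0.256036 + 10.32144129) = 3.2523.
t* = 2.048, so margin of error = 2.048 × 3.2523 = 6.6607.
Difference in means = 110 − 135 = -25.0000.
-25.0000 ± 6.6607 → (-31.66, -18.34).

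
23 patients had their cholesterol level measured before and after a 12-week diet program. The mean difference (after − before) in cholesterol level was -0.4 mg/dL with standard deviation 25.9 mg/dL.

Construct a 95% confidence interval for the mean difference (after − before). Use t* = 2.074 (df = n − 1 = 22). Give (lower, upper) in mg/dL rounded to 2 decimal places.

(-11.60, 10.80)

This is a matched-pairs design, so SE = s_d/√n = 25.9/√23 = 5.4005.
Margin = 2.074 × 5.4005 = 11.2006; the interval is -0.4 ± 11.2006 = (-11.60, 10.80).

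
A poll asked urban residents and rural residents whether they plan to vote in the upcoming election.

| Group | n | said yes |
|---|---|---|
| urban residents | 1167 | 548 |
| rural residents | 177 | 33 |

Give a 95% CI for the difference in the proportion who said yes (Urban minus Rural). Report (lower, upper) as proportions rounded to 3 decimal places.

p̂₁ = 548/1167 = 0.4696 and p̂₂ = 33/177 = 0.1864.
SE₁ = √(p̂₁(1−p̂₁)/n₁) = √(0.4696·0.5304/1167) = 0.01461; SE₂ = √(0.1864·0.8136/177) = 0.02927.
Independent samples: SE of the difference = √(SE₁² + SE₂²) = √(0.0002134521 + 0.0008567329) = 0.03271.
z* for 95% confidence is 1.960, so the margin of error is 1.960 × 0.03271 = 0.06411.
Point estimate p̂₁ − p̂₂ = 0.4696 − 0.1864 = 0.2832.
0.2832 ± 0.06411 → (0.219, 0.347).

(0.219, 0.347)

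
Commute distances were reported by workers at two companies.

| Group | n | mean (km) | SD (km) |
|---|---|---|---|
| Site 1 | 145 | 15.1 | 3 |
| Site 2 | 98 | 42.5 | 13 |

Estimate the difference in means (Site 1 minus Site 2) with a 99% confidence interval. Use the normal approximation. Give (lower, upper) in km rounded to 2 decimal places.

SE₁ = s₁/√n₁ = 3/√145 = 0.2491; SE₂ = 13/√98 = 1.3132.
Independent samples, unequal variances: SE_diff = √(SE₁² + SE₂²) = √(0.06205081 + 1.72449424) = 1.3366.
z* = 2.576, so margin of error = 2.576 × 1.3366 = 3.4431.
Difference in means = 15.1 − 42.5 = -27.4000.
-27.4000 ± 3.4431 → (-30.84, -23.96).

(-30.84, -23.96)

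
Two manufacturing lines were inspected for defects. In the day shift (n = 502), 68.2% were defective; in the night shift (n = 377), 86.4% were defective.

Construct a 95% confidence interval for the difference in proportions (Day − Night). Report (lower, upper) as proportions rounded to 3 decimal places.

(-0.235, -0.129)

The two standard errors are √(0.6820×0.3180/502) = 0.02079 and √(0.8640×0.1360/377) = 0.01765.
Because the samples are independent, SE_diff = √(0.02079² + 0.01765²) = 0.02727.
Using z* = 1.960 for 95%, ME = 1.960 × 0.02727 = 0.05345.
p̂₁ − p̂₂ = -0.1820; interval -0.1820 ± 0.05345 gives (-0.235, -0.129).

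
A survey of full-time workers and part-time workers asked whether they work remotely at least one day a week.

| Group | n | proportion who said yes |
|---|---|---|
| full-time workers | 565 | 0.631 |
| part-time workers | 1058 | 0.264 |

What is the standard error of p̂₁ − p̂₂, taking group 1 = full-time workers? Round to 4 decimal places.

0.0244

The two standard errors are √(0.6310×0.3690/565) = 0.02030 and √(0.2640×0.7360/1058) = 0.01355.
Because the samples are independent, SE_diff = √(0.02030² + 0.01355²) = 0.02441.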